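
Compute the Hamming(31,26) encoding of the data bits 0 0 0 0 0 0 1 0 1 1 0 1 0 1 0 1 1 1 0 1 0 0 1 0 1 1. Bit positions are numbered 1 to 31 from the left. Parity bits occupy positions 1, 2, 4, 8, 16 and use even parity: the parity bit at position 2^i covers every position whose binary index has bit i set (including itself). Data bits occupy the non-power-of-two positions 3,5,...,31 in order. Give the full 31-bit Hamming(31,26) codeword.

Place data bits at non-power-of-two positions: b3=0, b5=0, b6=0, b7=0, b9=0, b10=0, b11=1, b12=0, b13=1, b14=1, b15=0, b17=1, b18=0, b19=1, b20=0, b21=1, b22=1, b23=1, b24=0, b25=1, b26=0, b27=0, b28=1, b29=0, b30=1, b31=1.
p1 = XOR of data positions {3,5,7,9,11,13,15,17,19,21,23,25,27,29,31} = 0⊕0⊕0⊕0⊕1⊕1⊕0⊕1⊕1⊕1⊕1⊕1⊕0⊕0⊕1 = 0
p2 = XOR of data positions {3,6,7,10,11,14,15,18,19,22,23,26,27,30,31} = 0⊕0⊕0⊕0⊕1⊕1⊕0⊕0⊕1⊕1⊕1⊕0⊕0⊕1⊕1 = 1
p4 = XOR of data positions {5,6,7,12,13,14,15,20,21,22,23,28,29,30,31} = 0⊕0⊕0⊕0⊕1⊕1⊕0⊕0⊕1⊕1⊕1⊕1⊕0⊕1⊕1 = 0
p8 = XOR of data positions {9,10,11,12,13,14,15,24,25,26,27,28,29,30,31} = 0⊕0⊕1⊕0⊕1⊕1⊕0⊕0⊕1⊕0⊕0⊕1⊕0⊕1⊕1 = 1
p16 = XOR of data positions {17,18,19,20,21,22,23,24,25,26,27,28,29,30,31} = 1⊕0⊕1⊕0⊕1⊕1⊕1⊕0⊕1⊕0⊕0⊕1⊕0⊕1⊕1 = 1
Codeword b1..b31 = 0100000100101101101011101001011

0100000100101101101011101001011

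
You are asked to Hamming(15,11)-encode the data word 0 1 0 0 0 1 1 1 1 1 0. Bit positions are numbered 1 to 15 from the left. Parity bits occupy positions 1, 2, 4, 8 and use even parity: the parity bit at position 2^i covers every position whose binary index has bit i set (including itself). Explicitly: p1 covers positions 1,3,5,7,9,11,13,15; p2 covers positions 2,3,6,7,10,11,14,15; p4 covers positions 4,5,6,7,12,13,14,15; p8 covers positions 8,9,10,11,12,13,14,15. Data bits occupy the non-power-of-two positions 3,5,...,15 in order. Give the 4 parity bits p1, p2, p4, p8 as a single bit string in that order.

1101

Place data bits at non-power-of-two positions: b3=0, b5=1, b6=0, b7=0, b9=0, b10=1, b11=1, b12=1, b13=1, b14=1, b15=0.
p1 = XOR of data positions {3,5,7,9,11,13,15} = 0⊕1⊕0⊕0⊕1⊕1⊕0 = 1
p2 = XOR of data positions {3,6,7,10,11,14,15} = 0⊕0⊕0⊕1⊕1⊕1⊕0 = 1
p4 = XOR of data positions {5,6,7,12,13,14,15} = 1⊕0⊕0⊕1⊕1⊕1⊕0 = 0
p8 = XOR of data positions {9,10,11,12,13,14,15} = 0⊕1⊕1⊕1⊕1⊕1⊕0 = 1
Parity bits p1,p2,p4,p8 = 1101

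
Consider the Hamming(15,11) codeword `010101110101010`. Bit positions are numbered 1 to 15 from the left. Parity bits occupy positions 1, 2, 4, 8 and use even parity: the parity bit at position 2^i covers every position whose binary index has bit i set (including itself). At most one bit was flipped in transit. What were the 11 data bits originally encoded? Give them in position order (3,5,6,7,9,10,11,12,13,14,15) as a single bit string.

s1: b1⊕b3⊕b5⊕b7⊕b9⊕b11⊕b13⊕b15 = 0⊕0⊕0⊕1⊕0⊕0⊕0⊕0 = 1
s2: b2⊕b3⊕b6⊕b7⊕b10⊕b11⊕b14⊕b15 = 1⊕0⊕1⊕1⊕1⊕0⊕1⊕0 = 1
s4: b4⊕b5⊕b6⊕b7⊕b12⊕b13⊕b14⊕b15 = 1⊕0⊕1⊕1⊕1⊕0⊕1⊕0 = 1
s8: b8⊕b9⊕b10⊕b11⊕b12⊕b13⊕b14⊕b15 = 1⊕0⊕1⊕0⊕1⊕0⊕1⊕0 = 0
Syndrome (s8...s1) = 0111 → position 7.
Flip bit 7: corrected codeword = 010101010101010
Data bits at positions 3,5,6,7,9,10,11,12,13,14,15: 00100101010

00100101010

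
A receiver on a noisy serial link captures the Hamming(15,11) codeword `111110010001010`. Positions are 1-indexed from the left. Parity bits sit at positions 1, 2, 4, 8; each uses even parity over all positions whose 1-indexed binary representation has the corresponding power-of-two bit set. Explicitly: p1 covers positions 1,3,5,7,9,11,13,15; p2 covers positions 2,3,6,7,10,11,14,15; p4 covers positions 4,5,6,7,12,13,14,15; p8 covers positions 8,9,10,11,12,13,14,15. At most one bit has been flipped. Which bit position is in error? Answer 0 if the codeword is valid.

11

s1: b1⊕b3⊕b5⊕b7⊕b9⊕b11⊕b13⊕b15 = 1⊕1⊕1⊕0⊕0⊕0⊕0⊕0 = 1
s2: b2⊕b3⊕b6⊕b7⊕b10⊕b11⊕b14⊕b15 = 1⊕1⊕0⊕0⊕0⊕0⊕1⊕0 = 1
s4: b4⊕b5⊕b6⊕b7⊕b12⊕b13⊕b14⊕b15 = 1⊕1⊕0⊕0⊕1⊕0⊕1⊕0 = 0
s8: b8⊕b9⊕b10⊕b11⊕b12⊕b13⊕b14⊕b15 = 1⊕0⊕0⊕0⊕1⊕0⊕1⊕0 = 1
Syndrome (s8...s1) = 1011 → position 11.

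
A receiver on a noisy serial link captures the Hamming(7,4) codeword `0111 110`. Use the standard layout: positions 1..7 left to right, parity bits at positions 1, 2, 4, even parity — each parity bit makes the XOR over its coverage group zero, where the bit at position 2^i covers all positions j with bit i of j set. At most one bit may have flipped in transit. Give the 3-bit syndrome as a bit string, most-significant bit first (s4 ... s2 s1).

110

s1: b1⊕b3⊕b5⊕b7 = 0⊕1⊕1⊕0 = 0
s2: b2⊕b3⊕b6⊕b7 = 1⊕1⊕1⊕0 = 1
s4: b4⊕b5⊕b6⊕b7 = 1⊕1⊕1⊕0 = 1
Syndrome (s4...s1) = 110 → position 6.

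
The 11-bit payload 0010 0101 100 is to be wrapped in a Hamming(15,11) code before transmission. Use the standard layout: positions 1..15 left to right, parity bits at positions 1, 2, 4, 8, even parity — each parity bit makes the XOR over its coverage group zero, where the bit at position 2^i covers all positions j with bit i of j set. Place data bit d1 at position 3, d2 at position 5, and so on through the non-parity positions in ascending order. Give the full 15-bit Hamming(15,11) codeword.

100101010101100

Place data bits at non-power-of-two positions: b3=0, b5=0, b6=1, b7=0, b9=0, b10=1, b11=0, b12=1, b13=1, b14=0, b15=0.
p1 = XOR of data positions {3,5,7,9,11,13,15} = 0⊕0⊕0⊕0⊕0⊕1⊕0 = 1
p2 = XOR of data positions {3,6,7,10,11,14,15} = 0⊕1⊕0⊕1⊕0⊕0⊕0 = 0
p4 = XOR of data positions {5,6,7,12,13,14,15} = 0⊕1⊕0⊕1⊕1⊕0⊕0 = 1
p8 = XOR of data positions {9,10,11,12,13,14,15} = 0⊕1⊕0⊕1⊕1⊕0⊕0 = 1
Codeword b1..b15 = 100101010101100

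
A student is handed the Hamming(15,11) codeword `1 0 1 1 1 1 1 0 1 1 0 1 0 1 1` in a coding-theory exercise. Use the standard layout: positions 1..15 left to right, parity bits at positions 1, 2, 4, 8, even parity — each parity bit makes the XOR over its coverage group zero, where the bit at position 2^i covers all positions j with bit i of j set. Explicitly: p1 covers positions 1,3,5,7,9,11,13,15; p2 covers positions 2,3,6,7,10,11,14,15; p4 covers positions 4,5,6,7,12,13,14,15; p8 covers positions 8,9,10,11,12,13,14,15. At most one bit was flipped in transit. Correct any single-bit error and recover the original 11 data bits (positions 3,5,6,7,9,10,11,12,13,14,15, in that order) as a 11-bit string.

s1: b1⊕b3⊕b5⊕b7⊕b9⊕b11⊕b13⊕b15 = 1⊕1⊕1⊕1⊕1⊕0⊕0⊕1 = 0
s2: b2⊕b3⊕b6⊕b7⊕b10⊕b11⊕b14⊕b15 = 0⊕1⊕1⊕1⊕1⊕0⊕1⊕1 = 0
s4: b4⊕b5⊕b6⊕b7⊕b12⊕b13⊕b14⊕b15 = 1⊕1⊕1⊕1⊕1⊕0⊕1⊕1 = 1
s8: b8⊕b9⊕b10⊕b11⊕b12⊕b13⊕b14⊕b15 = 0⊕1⊕1⊕0⊕1⊕0⊕1⊕1 = 1
Syndrome (s8...s1) = 1100 → position 12.
Flip bit 12: corrected codeword = 101111101100011
Data bits at positions 3,5,6,7,9,10,11,12,13,14,15: 11111100011

11111100011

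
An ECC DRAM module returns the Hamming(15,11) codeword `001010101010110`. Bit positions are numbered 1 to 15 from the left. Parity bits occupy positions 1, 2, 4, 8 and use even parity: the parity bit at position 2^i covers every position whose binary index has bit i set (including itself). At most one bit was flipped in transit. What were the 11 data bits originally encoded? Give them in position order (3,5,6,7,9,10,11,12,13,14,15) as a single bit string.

11011010110

s1: b1⊕b3⊕b5⊕b7⊕b9⊕b11⊕b13⊕b15 = 0⊕1⊕1⊕1⊕1⊕1⊕1⊕0 = 0
s2: b2⊕b3⊕b6⊕b7⊕b10⊕b11⊕b14⊕b15 = 0⊕1⊕0⊕1⊕0⊕1⊕1⊕0 = 0
s4: b4⊕b5⊕b6⊕b7⊕b12⊕b13⊕b14⊕b15 = 0⊕1⊕0⊕1⊕0⊕1⊕1⊕0 = 0
s8: b8⊕b9⊕b10⊕b11⊕b12⊕b13⊕b14⊕b15 = 0⊕1⊕0⊕1⊕0⊕1⊕1⊕0 = 0
Syndrome (s8...s1) = 0000 → position 0 (no error).
No correction needed.
Data bits at positions 3,5,6,7,9,10,11,12,13,14,15: 11011010110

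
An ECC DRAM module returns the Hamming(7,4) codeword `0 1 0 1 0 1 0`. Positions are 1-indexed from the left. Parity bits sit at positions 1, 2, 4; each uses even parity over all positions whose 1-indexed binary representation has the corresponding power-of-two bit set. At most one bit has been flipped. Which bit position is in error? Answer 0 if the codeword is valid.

s1: b1⊕b3⊕b5⊕b7 = 0⊕0⊕0⊕0 = 0
s2: b2⊕b3⊕b6⊕b7 = 1⊕0⊕1⊕0 = 0
s4: b4⊕b5⊕b6⊕b7 = 1⊕0⊕1⊕0 = 0
Syndrome (s4...s1) = 000 → position 0 (no error).

0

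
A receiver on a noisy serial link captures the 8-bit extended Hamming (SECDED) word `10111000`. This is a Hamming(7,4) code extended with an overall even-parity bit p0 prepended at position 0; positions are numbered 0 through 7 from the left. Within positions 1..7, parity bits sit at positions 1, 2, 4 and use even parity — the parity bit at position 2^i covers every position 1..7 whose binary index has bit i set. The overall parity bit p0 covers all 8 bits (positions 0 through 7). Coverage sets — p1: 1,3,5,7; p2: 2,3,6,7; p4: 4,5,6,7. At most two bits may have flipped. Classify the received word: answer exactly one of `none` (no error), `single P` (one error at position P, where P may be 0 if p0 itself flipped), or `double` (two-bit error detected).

double

s1: b1⊕b3⊕b5⊕b7 = 0⊕1⊕0⊕0 = 1
s2: b2⊕b3⊕b6⊕b7 = 1⊕1⊕0⊕0 = 0
s4: b4⊕b5⊕b6⊕b7 = 1⊕0⊕0⊕0 = 1
Syndrome (s4...s1) = 101 → position 5.
Overall parity (XOR of all 8 bits, including p0): 1⊕0⊕1⊕1⊕1⊕0⊕0⊕0 = 0
Overall=0, syndrome position=5 → double-bit error detected (uncorrectable).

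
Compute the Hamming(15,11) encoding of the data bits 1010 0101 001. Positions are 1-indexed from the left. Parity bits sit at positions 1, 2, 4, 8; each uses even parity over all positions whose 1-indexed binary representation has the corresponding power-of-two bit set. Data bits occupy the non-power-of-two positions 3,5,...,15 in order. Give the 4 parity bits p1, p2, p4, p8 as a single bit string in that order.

Place data bits at non-power-of-two positions: b3=1, b5=0, b6=1, b7=0, b9=0, b10=1, b11=0, b12=1, b13=0, b14=0, b15=1.
p1 = XOR of data positions {3,5,7,9,11,13,15} = 1⊕0⊕0⊕0⊕0⊕0⊕1 = 0
p2 = XOR of data positions {3,6,7,10,11,14,15} = 1⊕1⊕0⊕1⊕0⊕0⊕1 = 0
p4 = XOR of data positions {5,6,7,12,13,14,15} = 0⊕1⊕0⊕1⊕0⊕0⊕1 = 1
p8 = XOR of data positions {9,10,11,12,13,14,15} = 0⊕1⊕0⊕1⊕0⊕0⊕1 = 1
Parity bits p1,p2,p4,p8 = 0011

0011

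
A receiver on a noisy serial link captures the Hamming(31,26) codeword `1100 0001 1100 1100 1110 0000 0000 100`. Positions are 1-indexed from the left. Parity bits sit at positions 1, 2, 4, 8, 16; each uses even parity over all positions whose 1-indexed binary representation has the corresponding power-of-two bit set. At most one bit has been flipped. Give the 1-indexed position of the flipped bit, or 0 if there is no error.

s1: b1⊕b3⊕b5⊕b7⊕b9⊕b11⊕b13⊕b15⊕b17⊕b19⊕b21⊕b23⊕b25⊕b27⊕b29⊕b31 = 1⊕0⊕0⊕0⊕1⊕0⊕1⊕0⊕1⊕1⊕0⊕0⊕0⊕0⊕1⊕0 = 0
s2: b2⊕b3⊕b6⊕b7⊕b10⊕b11⊕b14⊕b15⊕b18⊕b19⊕b22⊕b23⊕b26⊕b27⊕b30⊕b31 = 1⊕0⊕0⊕0⊕1⊕0⊕1⊕0⊕1⊕1⊕0⊕0⊕0⊕0⊕0⊕0 = 1
s4: b4⊕b5⊕b6⊕b7⊕b12⊕b13⊕b14⊕b15⊕b20⊕b21⊕b22⊕b23⊕b28⊕b29⊕b30⊕b31 = 0⊕0⊕0⊕0⊕0⊕1⊕1⊕0⊕0⊕0⊕0⊕0⊕0⊕1⊕0⊕0 = 1
s8: b8⊕b9⊕b10⊕b11⊕b12⊕b13⊕b14⊕b15⊕b24⊕b25⊕b26⊕b27⊕b28⊕b29⊕b30⊕b31 = 1⊕1⊕1⊕0⊕0⊕1⊕1⊕0⊕0⊕0⊕0⊕0⊕0⊕1⊕0⊕0 = 0
s16: b16⊕b17⊕b18⊕b19⊕b20⊕b21⊕b22⊕b23⊕b24⊕b25⊕b26⊕b27⊕b28⊕b29⊕b30⊕b31 = 0⊕1⊕1⊕1⊕0⊕0⊕0⊕0⊕0⊕0⊕0⊕0⊕0⊕1⊕0⊕0 = 0
Syndrome (s16...s1) = 00110 → position 6.

6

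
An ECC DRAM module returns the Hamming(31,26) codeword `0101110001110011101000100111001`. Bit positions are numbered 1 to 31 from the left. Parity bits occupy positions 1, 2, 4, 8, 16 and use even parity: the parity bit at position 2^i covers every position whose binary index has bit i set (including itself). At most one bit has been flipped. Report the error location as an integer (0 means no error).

0

s1: b1⊕b3⊕b5⊕b7⊕b9⊕b11⊕b13⊕b15⊕b17⊕b19⊕b21⊕b23⊕b25⊕b27⊕b29⊕b31 = 0⊕0⊕1⊕0⊕0⊕1⊕0⊕1⊕1⊕1⊕0⊕1⊕0⊕1⊕0⊕1 = 0
s2: b2⊕b3⊕b6⊕b7⊕b10⊕b11⊕b14⊕b15⊕b18⊕b19⊕b22⊕b23⊕b26⊕b27⊕b30⊕b31 = 1⊕0⊕1⊕0⊕1⊕1⊕0⊕1⊕0⊕1⊕0⊕1⊕1⊕1⊕0⊕1 = 0
s4: b4⊕b5⊕b6⊕b7⊕b12⊕b13⊕b14⊕b15⊕b20⊕b21⊕b22⊕b23⊕b28⊕b29⊕b30⊕b31 = 1⊕1⊕1⊕0⊕1⊕0⊕0⊕1⊕0⊕0⊕0⊕1⊕1⊕0⊕0⊕1 = 0
s8: b8⊕b9⊕b10⊕b11⊕b12⊕b13⊕b14⊕b15⊕b24⊕b25⊕b26⊕b27⊕b28⊕b29⊕b30⊕b31 = 0⊕0⊕1⊕1⊕1⊕0⊕0⊕1⊕0⊕0⊕1⊕1⊕1⊕0⊕0⊕1 = 0
s16: b16⊕b17⊕b18⊕b19⊕b20⊕b21⊕b22⊕b23⊕b24⊕b25⊕b26⊕b27⊕b28⊕b29⊕b30⊕b31 = 1⊕1⊕0⊕1⊕0⊕0⊕0⊕1⊕0⊕0⊕1⊕1⊕1⊕0⊕0⊕1 = 0
Syndrome (s16...s1) = 00000 → position 0 (no error).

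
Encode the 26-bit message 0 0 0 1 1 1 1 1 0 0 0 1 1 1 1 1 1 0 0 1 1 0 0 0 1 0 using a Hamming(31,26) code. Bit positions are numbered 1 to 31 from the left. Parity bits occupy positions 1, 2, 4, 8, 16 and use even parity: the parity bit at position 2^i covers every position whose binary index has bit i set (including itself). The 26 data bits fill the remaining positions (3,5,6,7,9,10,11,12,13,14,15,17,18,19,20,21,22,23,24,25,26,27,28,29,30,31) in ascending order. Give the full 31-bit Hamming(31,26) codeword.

Place data bits at non-power-of-two positions: b3=0, b5=0, b6=0, b7=1, b9=1, b10=1, b11=1, b12=1, b13=0, b14=0, b15=0, b17=1, b18=1, b19=1, b20=1, b21=1, b22=1, b23=0, b24=0, b25=1, b26=1, b27=0, b28=0, b29=0, b30=1, b31=0.
p1 = XOR of data positions {3,5,7,9,11,13,15,17,19,21,23,25,27,29,31} = 0⊕0⊕1⊕1⊕1⊕0⊕0⊕1⊕1⊕1⊕0⊕1⊕0⊕0⊕0 = 1
p2 = XOR of data positions {3,6,7,10,11,14,15,18,19,22,23,26,27,30,31} = 0⊕0⊕1⊕1⊕1⊕0⊕0⊕1⊕1⊕1⊕0⊕1⊕0⊕1⊕0 = 0
p4 = XOR of data positions {5,6,7,12,13,14,15,20,21,22,23,28,29,30,31} = 0⊕0⊕1⊕1⊕0⊕0⊕0⊕1⊕1⊕1⊕0⊕0⊕0⊕1⊕0 = 0
p8 = XOR of data positions {9,10,11,12,13,14,15,24,25,26,27,28,29,30,31} = 1⊕1⊕1⊕1⊕0⊕0⊕0⊕0⊕1⊕1⊕0⊕0⊕0⊕1⊕0 = 1
p16 = XOR of data positions {17,18,19,20,21,22,23,24,25,26,27,28,29,30,31} = 1⊕1⊕1⊕1⊕1⊕1⊕0⊕0⊕1⊕1⊕0⊕0⊕0⊕1⊕0 = 1
Codeword b1..b31 = 1000001111110001111111001100010

1000001111110001111111001100010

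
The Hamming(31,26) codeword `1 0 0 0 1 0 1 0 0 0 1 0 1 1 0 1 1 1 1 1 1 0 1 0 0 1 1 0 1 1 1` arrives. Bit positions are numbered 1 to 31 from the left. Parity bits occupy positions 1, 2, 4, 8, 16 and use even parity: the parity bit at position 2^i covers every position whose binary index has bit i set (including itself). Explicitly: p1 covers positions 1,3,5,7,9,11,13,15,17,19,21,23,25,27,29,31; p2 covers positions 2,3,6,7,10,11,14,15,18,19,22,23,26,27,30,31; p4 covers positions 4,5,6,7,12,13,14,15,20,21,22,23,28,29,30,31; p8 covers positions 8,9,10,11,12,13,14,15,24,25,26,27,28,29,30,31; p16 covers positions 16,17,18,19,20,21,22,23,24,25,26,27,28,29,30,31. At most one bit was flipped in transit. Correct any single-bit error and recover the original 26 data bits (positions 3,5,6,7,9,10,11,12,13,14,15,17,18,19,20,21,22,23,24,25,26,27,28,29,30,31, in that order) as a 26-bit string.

s1: b1⊕b3⊕b5⊕b7⊕b9⊕b11⊕b13⊕b15⊕b17⊕b19⊕b21⊕b23⊕b25⊕b27⊕b29⊕b31 = 1⊕0⊕1⊕1⊕0⊕1⊕1⊕0⊕1⊕1⊕1⊕1⊕0⊕1⊕1⊕1 = 0
s2: b2⊕b3⊕b6⊕b7⊕b10⊕b11⊕b14⊕b15⊕b18⊕b19⊕b22⊕b23⊕b26⊕b27⊕b30⊕b31 = 0⊕0⊕0⊕1⊕0⊕1⊕1⊕0⊕1⊕1⊕0⊕1⊕1⊕1⊕1⊕1 = 0
s4: b4⊕b5⊕b6⊕b7⊕b12⊕b13⊕b14⊕b15⊕b20⊕b21⊕b22⊕b23⊕b28⊕b29⊕b30⊕b31 = 0⊕1⊕0⊕1⊕0⊕1⊕1⊕0⊕1⊕1⊕0⊕1⊕0⊕1⊕1⊕1 = 0
s8: b8⊕b9⊕b10⊕b11⊕b12⊕b13⊕b14⊕b15⊕b24⊕b25⊕b26⊕b27⊕b28⊕b29⊕b30⊕b31 = 0⊕0⊕0⊕1⊕0⊕1⊕1⊕0⊕0⊕0⊕1⊕1⊕0⊕1⊕1⊕1 = 0
s16: b16⊕b17⊕b18⊕b19⊕b20⊕b21⊕b22⊕b23⊕b24⊕b25⊕b26⊕b27⊕b28⊕b29⊕b30⊕b31 = 1⊕1⊕1⊕1⊕1⊕1⊕0⊕1⊕0⊕0⊕1⊕1⊕0⊕1⊕1⊕1 = 0
Syndrome (s16...s1) = 00000 → position 0 (no error).
No correction needed.
Data bits at positions 3,5,6,7,9,10,11,12,13,14,15,17,18,19,20,21,22,23,24,25,26,27,28,29,30,31: 01010010110111110100110111

01010010110111110100110111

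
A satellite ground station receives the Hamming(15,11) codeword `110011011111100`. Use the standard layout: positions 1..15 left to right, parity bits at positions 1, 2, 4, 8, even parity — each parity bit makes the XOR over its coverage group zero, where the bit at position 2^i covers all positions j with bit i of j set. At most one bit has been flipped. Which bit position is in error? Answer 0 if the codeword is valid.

1

s1: b1⊕b3⊕b5⊕b7⊕b9⊕b11⊕b13⊕b15 = 1⊕0⊕1⊕0⊕1⊕1⊕1⊕0 = 1
s2: b2⊕b3⊕b6⊕b7⊕b10⊕b11⊕b14⊕b15 = 1⊕0⊕1⊕0⊕1⊕1⊕0⊕0 = 0
s4: b4⊕b5⊕b6⊕b7⊕b12⊕b13⊕b14⊕b15 = 0⊕1⊕1⊕0⊕1⊕1⊕0⊕0 = 0
s8: b8⊕b9⊕b10⊕b11⊕b12⊕b13⊕b14⊕b15 = 1⊕1⊕1⊕1⊕1⊕1⊕0⊕0 = 0
Syndrome (s8...s1) = 0001 → position 1.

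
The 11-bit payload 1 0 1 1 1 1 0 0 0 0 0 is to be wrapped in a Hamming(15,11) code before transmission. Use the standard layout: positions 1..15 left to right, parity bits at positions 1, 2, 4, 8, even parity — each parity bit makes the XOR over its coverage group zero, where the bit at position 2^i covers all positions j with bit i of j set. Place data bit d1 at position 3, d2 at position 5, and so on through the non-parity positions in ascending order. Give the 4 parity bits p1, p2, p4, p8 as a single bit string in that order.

1000

Place data bits at non-power-of-two positions: b3=1, b5=0, b6=1, b7=1, b9=1, b10=1, b11=0, b12=0, b13=0, b14=0, b15=0.
p1 = XOR of data positions {3,5,7,9,11,13,15} = 1⊕0⊕1⊕1⊕0⊕0⊕0 = 1
p2 = XOR of data positions {3,6,7,10,11,14,15} = 1⊕1⊕1⊕1⊕0⊕0⊕0 = 0
p4 = XOR of data positions {5,6,7,12,13,14,15} = 0⊕1⊕1⊕0⊕0⊕0⊕0 = 0
p8 = XOR of data positions {9,10,11,12,13,14,15} = 1⊕1⊕0⊕0⊕0⊕0⊕0 = 0
Parity bits p1,p2,p4,p8 = 1000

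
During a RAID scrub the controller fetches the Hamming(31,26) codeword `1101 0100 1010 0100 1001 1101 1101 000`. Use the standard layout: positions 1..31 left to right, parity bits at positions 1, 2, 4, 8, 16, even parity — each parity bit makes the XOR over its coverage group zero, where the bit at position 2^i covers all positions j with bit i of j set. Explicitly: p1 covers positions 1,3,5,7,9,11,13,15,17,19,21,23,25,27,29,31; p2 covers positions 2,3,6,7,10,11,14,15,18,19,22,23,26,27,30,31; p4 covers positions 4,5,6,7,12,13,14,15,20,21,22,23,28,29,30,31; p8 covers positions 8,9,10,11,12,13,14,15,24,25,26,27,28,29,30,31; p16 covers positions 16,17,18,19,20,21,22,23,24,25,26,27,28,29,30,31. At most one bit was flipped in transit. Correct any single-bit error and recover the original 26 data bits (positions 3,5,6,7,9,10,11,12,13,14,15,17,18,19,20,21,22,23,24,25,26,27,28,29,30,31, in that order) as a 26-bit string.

s1: b1⊕b3⊕b5⊕b7⊕b9⊕b11⊕b13⊕b15⊕b17⊕b19⊕b21⊕b23⊕b25⊕b27⊕b29⊕b31 = 1⊕0⊕0⊕0⊕1⊕1⊕0⊕0⊕1⊕0⊕1⊕0⊕1⊕0⊕0⊕0 = 0
s2: b2⊕b3⊕b6⊕b7⊕b10⊕b11⊕b14⊕b15⊕b18⊕b19⊕b22⊕b23⊕b26⊕b27⊕b30⊕b31 = 1⊕0⊕1⊕0⊕0⊕1⊕1⊕0⊕0⊕0⊕1⊕0⊕1⊕0⊕0⊕0 = 0
s4: b4⊕b5⊕b6⊕b7⊕b12⊕b13⊕b14⊕b15⊕b20⊕b21⊕b22⊕b23⊕b28⊕b29⊕b30⊕b31 = 1⊕0⊕1⊕0⊕0⊕0⊕1⊕0⊕1⊕1⊕1⊕0⊕1⊕0⊕0⊕0 = 1
s8: b8⊕b9⊕b10⊕b11⊕b12⊕b13⊕b14⊕b15⊕b24⊕b25⊕b26⊕b27⊕b28⊕b29⊕b30⊕b31 = 0⊕1⊕0⊕1⊕0⊕0⊕1⊕0⊕1⊕1⊕1⊕0⊕1⊕0⊕0⊕0 = 1
s16: b16⊕b17⊕b18⊕b19⊕b20⊕b21⊕b22⊕b23⊕b24⊕b25⊕b26⊕b27⊕b28⊕b29⊕b30⊕b31 = 0⊕1⊕0⊕0⊕1⊕1⊕1⊕0⊕1⊕1⊕1⊕0⊕1⊕0⊕0⊕0 = 0
Syndrome (s16...s1) = 01100 → position 12.
Flip bit 12: corrected codeword = 1101010010110100100111011101000
Data bits at positions 3,5,6,7,9,10,11,12,13,14,15,17,18,19,20,21,22,23,24,25,26,27,28,29,30,31: 00101011010100111011101000

00101011010100111011101000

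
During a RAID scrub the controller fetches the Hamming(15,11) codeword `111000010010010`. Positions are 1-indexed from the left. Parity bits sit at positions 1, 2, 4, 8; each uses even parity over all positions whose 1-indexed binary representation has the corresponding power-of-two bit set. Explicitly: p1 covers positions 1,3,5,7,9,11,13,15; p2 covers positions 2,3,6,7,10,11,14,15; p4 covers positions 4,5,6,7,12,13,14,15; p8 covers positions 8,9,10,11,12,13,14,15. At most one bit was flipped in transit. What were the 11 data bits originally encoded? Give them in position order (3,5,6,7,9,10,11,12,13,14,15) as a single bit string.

s1: b1⊕b3⊕b5⊕b7⊕b9⊕b11⊕b13⊕b15 = 1⊕1⊕0⊕0⊕0⊕1⊕0⊕0 = 1
s2: b2⊕b3⊕b6⊕b7⊕b10⊕b11⊕b14⊕b15 = 1⊕1⊕0⊕0⊕0⊕1⊕1⊕0 = 0
s4: b4⊕b5⊕b6⊕b7⊕b12⊕b13⊕b14⊕b15 = 0⊕0⊕0⊕0⊕0⊕0⊕1⊕0 = 1
s8: b8⊕b9⊕b10⊕b11⊕b12⊕b13⊕b14⊕b15 = 1⊕0⊕0⊕1⊕0⊕0⊕1⊕0 = 1
Syndrome (s8...s1) = 1101 → position 13.
Flip bit 13: corrected codeword = 111000010010110
Data bits at positions 3,5,6,7,9,10,11,12,13,14,15: 10000010110

10000010110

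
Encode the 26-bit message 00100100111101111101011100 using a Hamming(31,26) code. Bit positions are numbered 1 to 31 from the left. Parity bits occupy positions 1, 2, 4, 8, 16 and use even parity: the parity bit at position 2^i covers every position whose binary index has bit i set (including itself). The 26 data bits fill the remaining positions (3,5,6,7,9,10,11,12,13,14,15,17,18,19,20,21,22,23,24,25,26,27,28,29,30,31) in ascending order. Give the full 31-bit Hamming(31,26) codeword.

1000010001001110101111101011100

Place data bits at non-power-of-two positions: b3=0, b5=0, b6=1, b7=0, b9=0, b10=1, b11=0, b12=0, b13=1, b14=1, b15=1, b17=1, b18=0, b19=1, b20=1, b21=1, b22=1, b23=1, b24=0, b25=1, b26=0, b27=1, b28=1, b29=1, b30=0, b31=0.
p1 = XOR of data positions {3,5,7,9,11,13,15,17,19,21,23,25,27,29,31} = 0⊕0⊕0⊕0⊕0⊕1⊕1⊕1⊕1⊕1⊕1⊕1⊕1⊕1⊕0 = 1
p2 = XOR of data positions {3,6,7,10,11,14,15,18,19,22,23,26,27,30,31} = 0⊕1⊕0⊕1⊕0⊕1⊕1⊕0⊕1⊕1⊕1⊕0⊕1⊕0⊕0 = 0
p4 = XOR of data positions {5,6,7,12,13,14,15,20,21,22,23,28,29,30,31} = 0⊕1⊕0⊕0⊕1⊕1⊕1⊕1⊕1⊕1⊕1⊕1⊕1⊕0⊕0 = 0
p8 = XOR of data positions {9,10,11,12,13,14,15,24,25,26,27,28,29,30,31} = 0⊕1⊕0⊕0⊕1⊕1⊕1⊕0⊕1⊕0⊕1⊕1⊕1⊕0⊕0 = 0
p16 = XOR of data positions {17,18,19,20,21,22,23,24,25,26,27,28,29,30,31} = 1⊕0⊕1⊕1⊕1⊕1⊕1⊕0⊕1⊕0⊕1⊕1⊕1⊕0⊕0 = 0
Codeword b1..b31 = 1000010001001110101111101011100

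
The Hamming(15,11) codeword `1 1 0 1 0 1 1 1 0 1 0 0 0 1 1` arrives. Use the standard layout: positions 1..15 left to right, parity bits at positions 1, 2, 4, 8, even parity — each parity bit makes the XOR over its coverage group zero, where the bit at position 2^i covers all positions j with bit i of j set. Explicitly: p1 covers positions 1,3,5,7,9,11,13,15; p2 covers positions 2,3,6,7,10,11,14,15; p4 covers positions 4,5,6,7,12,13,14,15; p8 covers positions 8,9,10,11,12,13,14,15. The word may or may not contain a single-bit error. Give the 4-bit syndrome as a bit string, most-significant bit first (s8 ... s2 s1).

0101

s1: b1⊕b3⊕b5⊕b7⊕b9⊕b11⊕b13⊕b15 = 1⊕0⊕0⊕1⊕0⊕0⊕0⊕1 = 1
s2: b2⊕b3⊕b6⊕b7⊕b10⊕b11⊕b14⊕b15 = 1⊕0⊕1⊕1⊕1⊕0⊕1⊕1 = 0
s4: b4⊕b5⊕b6⊕b7⊕b12⊕b13⊕b14⊕b15 = 1⊕0⊕1⊕1⊕0⊕0⊕1⊕1 = 1
s8: b8⊕b9⊕b10⊕b11⊕b12⊕b13⊕b14⊕b15 = 1⊕0⊕1⊕0⊕0⊕0⊕1⊕1 = 0
Syndrome (s8...s1) = 0101 → position 5.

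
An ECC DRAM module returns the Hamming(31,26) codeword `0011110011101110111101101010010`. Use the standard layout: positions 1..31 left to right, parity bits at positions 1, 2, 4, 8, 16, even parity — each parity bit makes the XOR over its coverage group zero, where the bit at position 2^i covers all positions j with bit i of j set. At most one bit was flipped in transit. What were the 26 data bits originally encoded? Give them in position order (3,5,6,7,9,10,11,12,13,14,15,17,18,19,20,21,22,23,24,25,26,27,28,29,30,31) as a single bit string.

s1: b1⊕b3⊕b5⊕b7⊕b9⊕b11⊕b13⊕b15⊕b17⊕b19⊕b21⊕b23⊕b25⊕b27⊕b29⊕b31 = 0⊕1⊕1⊕0⊕1⊕1⊕1⊕1⊕1⊕1⊕0⊕1⊕1⊕1⊕0⊕0 = 1
s2: b2⊕b3⊕b6⊕b7⊕b10⊕b11⊕b14⊕b15⊕b18⊕b19⊕b22⊕b23⊕b26⊕b27⊕b30⊕b31 = 0⊕1⊕1⊕0⊕1⊕1⊕1⊕1⊕1⊕1⊕1⊕1⊕0⊕1⊕1⊕0 = 0
s4: b4⊕b5⊕b6⊕b7⊕b12⊕b13⊕b14⊕b15⊕b20⊕b21⊕b22⊕b23⊕b28⊕b29⊕b30⊕b31 = 1⊕1⊕1⊕0⊕0⊕1⊕1⊕1⊕1⊕0⊕1⊕1⊕0⊕0⊕1⊕0 = 0
s8: b8⊕b9⊕b10⊕b11⊕b12⊕b13⊕b14⊕b15⊕b24⊕b25⊕b26⊕b27⊕b28⊕b29⊕b30⊕b31 = 0⊕1⊕1⊕1⊕0⊕1⊕1⊕1⊕0⊕1⊕0⊕1⊕0⊕0⊕1⊕0 = 1
s16: b16⊕b17⊕b18⊕b19⊕b20⊕b21⊕b22⊕b23⊕b24⊕b25⊕b26⊕b27⊕b28⊕b29⊕b30⊕b31 = 0⊕1⊕1⊕1⊕1⊕0⊕1⊕1⊕0⊕1⊕0⊕1⊕0⊕0⊕1⊕0 = 1
Syndrome (s16...s1) = 11001 → position 25.
Flip bit 25: corrected codeword = 0011110011101110111101100010010
Data bits at positions 3,5,6,7,9,10,11,12,13,14,15,17,18,19,20,21,22,23,24,25,26,27,28,29,30,31: 11101110111111101100010010

11101110111111101100010010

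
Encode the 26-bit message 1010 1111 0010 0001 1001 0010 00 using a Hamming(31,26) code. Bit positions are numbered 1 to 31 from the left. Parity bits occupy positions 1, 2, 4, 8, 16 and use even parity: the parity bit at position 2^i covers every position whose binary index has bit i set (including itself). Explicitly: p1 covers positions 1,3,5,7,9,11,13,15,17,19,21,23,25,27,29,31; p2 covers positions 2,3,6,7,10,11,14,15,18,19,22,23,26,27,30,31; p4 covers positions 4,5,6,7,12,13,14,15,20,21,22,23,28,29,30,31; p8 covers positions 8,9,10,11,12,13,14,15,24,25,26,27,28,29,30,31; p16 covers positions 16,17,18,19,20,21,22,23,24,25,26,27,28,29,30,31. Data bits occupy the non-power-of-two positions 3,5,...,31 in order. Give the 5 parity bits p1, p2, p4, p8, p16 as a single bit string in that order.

Place data bits at non-power-of-two positions: b3=1, b5=0, b6=1, b7=0, b9=1, b10=1, b11=1, b12=1, b13=0, b14=0, b15=1, b17=0, b18=0, b19=0, b20=0, b21=1, b22=1, b23=0, b24=0, b25=1, b26=0, b27=0, b28=1, b29=0, b30=0, b31=0.
p1 = XOR of data positions {3,5,7,9,11,13,15,17,19,21,23,25,27,29,31} = 1⊕0⊕0⊕1⊕1⊕0⊕1⊕0⊕0⊕1⊕0⊕1⊕0⊕0⊕0 = 0
p2 = XOR of data positions {3,6,7,10,11,14,15,18,19,22,23,26,27,30,31} = 1⊕1⊕0⊕1⊕1⊕0⊕1⊕0⊕0⊕1⊕0⊕0⊕0⊕0⊕0 = 0
p4 = XOR of data positions {5,6,7,12,13,14,15,20,21,22,23,28,29,30,31} = 0⊕1⊕0⊕1⊕0⊕0⊕1⊕0⊕1⊕1⊕0⊕1⊕0⊕0⊕0 = 0
p8 = XOR of data positions {9,10,11,12,13,14,15,24,25,26,27,28,29,30,31} = 1⊕1⊕1⊕1⊕0⊕0⊕1⊕0⊕1⊕0⊕0⊕1⊕0⊕0⊕0 = 1
p16 = XOR of data positions {17,18,19,20,21,22,23,24,25,26,27,28,29,30,31} = 0⊕0⊕0⊕0⊕1⊕1⊕0⊕0⊕1⊕0⊕0⊕1⊕0⊕0⊕0 = 0
Parity bits p1,p2,p4,p8,p16 = 00010

00010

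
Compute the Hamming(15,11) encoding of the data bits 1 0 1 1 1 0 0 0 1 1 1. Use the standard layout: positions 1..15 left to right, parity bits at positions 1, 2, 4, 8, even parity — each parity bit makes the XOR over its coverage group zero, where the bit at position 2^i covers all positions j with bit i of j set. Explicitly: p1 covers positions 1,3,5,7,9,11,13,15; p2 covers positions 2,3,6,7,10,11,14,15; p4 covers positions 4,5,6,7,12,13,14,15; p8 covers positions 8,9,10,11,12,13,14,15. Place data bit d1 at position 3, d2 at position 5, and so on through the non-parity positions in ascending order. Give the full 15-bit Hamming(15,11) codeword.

Place data bits at non-power-of-two positions: b3=1, b5=0, b6=1, b7=1, b9=1, b10=0, b11=0, b12=0, b13=1, b14=1, b15=1.
p1 = XOR of data positions {3,5,7,9,11,13,15} = 1⊕0⊕1⊕1⊕0⊕1⊕1 = 1
p2 = XOR of data positions {3,6,7,10,11,14,15} = 1⊕1⊕1⊕0⊕0⊕1⊕1 = 1
p4 = XOR of data positions {5,6,7,12,13,14,15} = 0⊕1⊕1⊕0⊕1⊕1⊕1 = 1
p8 = XOR of data positions {9,10,11,12,13,14,15} = 1⊕0⊕0⊕0⊕1⊕1⊕1 = 0
Codeword b1..b15 = 111101101000111

111101101000111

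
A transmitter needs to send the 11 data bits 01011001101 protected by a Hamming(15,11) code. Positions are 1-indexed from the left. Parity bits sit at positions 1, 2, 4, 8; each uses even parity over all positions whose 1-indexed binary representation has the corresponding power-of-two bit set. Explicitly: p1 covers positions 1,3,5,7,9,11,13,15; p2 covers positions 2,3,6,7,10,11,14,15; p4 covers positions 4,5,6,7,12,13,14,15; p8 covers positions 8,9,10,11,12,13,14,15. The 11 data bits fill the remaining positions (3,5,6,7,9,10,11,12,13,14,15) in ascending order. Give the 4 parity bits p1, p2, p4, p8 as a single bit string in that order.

Place data bits at non-power-of-two positions: b3=0, b5=1, b6=0, b7=1, b9=1, b10=0, b11=0, b12=1, b13=1, b14=0, b15=1.
p1 = XOR of data positions {3,5,7,9,11,13,15} = 0⊕1⊕1⊕1⊕0⊕1⊕1 = 1
p2 = XOR of data positions {3,6,7,10,11,14,15} = 0⊕0⊕1⊕0⊕0⊕0⊕1 = 0
p4 = XOR of data positions {5,6,7,12,13,14,15} = 1⊕0⊕1⊕1⊕1⊕0⊕1 = 1
p8 = XOR of data positions {9,10,11,12,13,14,15} = 1⊕0⊕0⊕1⊕1⊕0⊕1 = 0
Parity bits p1,p2,p4,p8 = 1010

1010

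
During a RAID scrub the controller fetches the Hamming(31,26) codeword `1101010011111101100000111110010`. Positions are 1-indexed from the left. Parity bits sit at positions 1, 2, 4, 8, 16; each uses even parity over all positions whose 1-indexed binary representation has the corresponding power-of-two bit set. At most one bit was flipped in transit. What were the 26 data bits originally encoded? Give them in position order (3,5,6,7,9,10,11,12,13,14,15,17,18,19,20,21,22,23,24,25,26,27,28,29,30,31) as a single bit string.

s1: b1⊕b3⊕b5⊕b7⊕b9⊕b11⊕b13⊕b15⊕b17⊕b19⊕b21⊕b23⊕b25⊕b27⊕b29⊕b31 = 1⊕0⊕0⊕0⊕1⊕1⊕1⊕0⊕1⊕0⊕0⊕1⊕1⊕1⊕0⊕0 = 0
s2: b2⊕b3⊕b6⊕b7⊕b10⊕b11⊕b14⊕b15⊕b18⊕b19⊕b22⊕b23⊕b26⊕b27⊕b30⊕b31 = 1⊕0⊕1⊕0⊕1⊕1⊕1⊕0⊕0⊕0⊕0⊕1⊕1⊕1⊕1⊕0 = 1
s4: b4⊕b5⊕b6⊕b7⊕b12⊕b13⊕b14⊕b15⊕b20⊕b21⊕b22⊕b23⊕b28⊕b29⊕b30⊕b31 = 1⊕0⊕1⊕0⊕1⊕1⊕1⊕0⊕0⊕0⊕0⊕1⊕0⊕0⊕1⊕0 = 1
s8: b8⊕b9⊕b10⊕b11⊕b12⊕b13⊕b14⊕b15⊕b24⊕b25⊕b26⊕b27⊕b28⊕b29⊕b30⊕b31 = 0⊕1⊕1⊕1⊕1⊕1⊕1⊕0⊕1⊕1⊕1⊕1⊕0⊕0⊕1⊕0 = 1
s16: b16⊕b17⊕b18⊕b19⊕b20⊕b21⊕b22⊕b23⊕b24⊕b25⊕b26⊕b27⊕b28⊕b29⊕b30⊕b31 = 1⊕1⊕0⊕0⊕0⊕0⊕0⊕1⊕1⊕1⊕1⊕1⊕0⊕0⊕1⊕0 = 0
Syndrome (s16...s1) = 01110 → position 14.
Flip bit 14: corrected codeword = 1101010011111001100000111110010
Data bits at positions 3,5,6,7,9,10,11,12,13,14,15,17,18,19,20,21,22,23,24,25,26,27,28,29,30,31: 00101111100100000111110010

00101111100100000111110010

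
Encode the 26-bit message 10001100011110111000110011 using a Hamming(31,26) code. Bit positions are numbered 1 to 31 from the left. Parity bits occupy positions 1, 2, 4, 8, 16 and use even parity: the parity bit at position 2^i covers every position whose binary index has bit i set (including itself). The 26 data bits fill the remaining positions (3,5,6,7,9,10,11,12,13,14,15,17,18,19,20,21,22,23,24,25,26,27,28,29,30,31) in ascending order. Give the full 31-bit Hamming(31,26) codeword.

Place data bits at non-power-of-two positions: b3=1, b5=0, b6=0, b7=0, b9=1, b10=1, b11=0, b12=0, b13=0, b14=1, b15=1, b17=1, b18=1, b19=0, b20=1, b21=1, b22=1, b23=0, b24=0, b25=0, b26=1, b27=1, b28=0, b29=0, b30=1, b31=1.
p1 = XOR of data positions {3,5,7,9,11,13,15,17,19,21,23,25,27,29,31} = 1⊕0⊕0⊕1⊕0⊕0⊕1⊕1⊕0⊕1⊕0⊕0⊕1⊕0⊕1 = 1
p2 = XOR of data positions {3,6,7,10,11,14,15,18,19,22,23,26,27,30,31} = 1⊕0⊕0⊕1⊕0⊕1⊕1⊕1⊕0⊕1⊕0⊕1⊕1⊕1⊕1 = 0
p4 = XOR of data positions {5,6,7,12,13,14,15,20,21,22,23,28,29,30,31} = 0⊕0⊕0⊕0⊕0⊕1⊕1⊕1⊕1⊕1⊕0⊕0⊕0⊕1⊕1 = 1
p8 = XOR of data positions {9,10,11,12,13,14,15,24,25,26,27,28,29,30,31} = 1⊕1⊕0⊕0⊕0⊕1⊕1⊕0⊕0⊕1⊕1⊕0⊕0⊕1⊕1 = 0
p16 = XOR of data positions {17,18,19,20,21,22,23,24,25,26,27,28,29,30,31} = 1⊕1⊕0⊕1⊕1⊕1⊕0⊕0⊕0⊕1⊕1⊕0⊕0⊕1⊕1 = 1
Codeword b1..b31 = 1011000011000111110111000110011

1011000011000111110111000110011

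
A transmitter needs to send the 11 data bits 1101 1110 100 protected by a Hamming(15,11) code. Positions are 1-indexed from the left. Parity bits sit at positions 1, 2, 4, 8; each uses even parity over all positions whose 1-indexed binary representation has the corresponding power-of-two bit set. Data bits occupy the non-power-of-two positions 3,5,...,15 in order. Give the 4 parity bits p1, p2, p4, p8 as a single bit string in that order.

0010

Place data bits at non-power-of-two positions: b3=1, b5=1, b6=0, b7=1, b9=1, b10=1, b11=1, b12=0, b13=1, b14=0, b15=0.
p1 = XOR of data positions {3,5,7,9,11,13,15} = 1⊕1⊕1⊕1⊕1⊕1⊕0 = 0
p2 = XOR of data positions {3,6,7,10,11,14,15} = 1⊕0⊕1⊕1⊕1⊕0⊕0 = 0
p4 = XOR of data positions {5,6,7,12,13,14,15} = 1⊕0⊕1⊕0⊕1⊕0⊕0 = 1
p8 = XOR of data positions {9,10,11,12,13,14,15} = 1⊕1⊕1⊕0⊕1⊕0⊕0 = 0
Parity bits p1,p2,p4,p8 = 0010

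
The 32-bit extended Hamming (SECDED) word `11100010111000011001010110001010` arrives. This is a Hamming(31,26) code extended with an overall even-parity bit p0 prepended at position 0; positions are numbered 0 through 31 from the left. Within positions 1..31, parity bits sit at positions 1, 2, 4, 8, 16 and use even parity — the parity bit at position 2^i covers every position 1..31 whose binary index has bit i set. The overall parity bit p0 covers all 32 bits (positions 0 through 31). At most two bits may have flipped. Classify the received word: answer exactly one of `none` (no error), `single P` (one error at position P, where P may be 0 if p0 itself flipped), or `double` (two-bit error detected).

single 26

s1: b1⊕b3⊕b5⊕b7⊕b9⊕b11⊕b13⊕b15⊕b17⊕b19⊕b21⊕b23⊕b25⊕b27⊕b29⊕b31 = 1⊕0⊕0⊕0⊕1⊕0⊕0⊕1⊕0⊕1⊕1⊕1⊕0⊕0⊕0⊕0 = 0
s2: b2⊕b3⊕b6⊕b7⊕b10⊕b11⊕b14⊕b15⊕b18⊕b19⊕b22⊕b23⊕b26⊕b27⊕b30⊕b31 = 1⊕0⊕1⊕0⊕1⊕0⊕0⊕1⊕0⊕1⊕0⊕1⊕0⊕0⊕1⊕0 = 1
s4: b4⊕b5⊕b6⊕b7⊕b12⊕b13⊕b14⊕b15⊕b20⊕b21⊕b22⊕b23⊕b28⊕b29⊕b30⊕b31 = 0⊕0⊕1⊕0⊕0⊕0⊕0⊕1⊕0⊕1⊕0⊕1⊕1⊕0⊕1⊕0 = 0
s8: b8⊕b9⊕b10⊕b11⊕b12⊕b13⊕b14⊕b15⊕b24⊕b25⊕b26⊕b27⊕b28⊕b29⊕b30⊕b31 = 1⊕1⊕1⊕0⊕0⊕0⊕0⊕1⊕1⊕0⊕0⊕0⊕1⊕0⊕1⊕0 = 1
s16: b16⊕b17⊕b18⊕b19⊕b20⊕b21⊕b22⊕b23⊕b24⊕b25⊕b26⊕b27⊕b28⊕b29⊕b30⊕b31 = 1⊕0⊕0⊕1⊕0⊕1⊕0⊕1⊕1⊕0⊕0⊕0⊕1⊕0⊕1⊕0 = 1
Syndrome (s16...s1) = 11010 → position 26.
Overall parity (XOR of all 32 bits, including p0): 1⊕1⊕1⊕0⊕0⊕0⊕1⊕0⊕1⊕1⊕1⊕0⊕0⊕0⊕0⊕1⊕1⊕0⊕0⊕1⊕0⊕1⊕0⊕1⊕1⊕0⊕0⊕0⊕1⊕0⊕1⊕0 = 1
Overall=1, syndrome position=26 → single-bit error at position 26.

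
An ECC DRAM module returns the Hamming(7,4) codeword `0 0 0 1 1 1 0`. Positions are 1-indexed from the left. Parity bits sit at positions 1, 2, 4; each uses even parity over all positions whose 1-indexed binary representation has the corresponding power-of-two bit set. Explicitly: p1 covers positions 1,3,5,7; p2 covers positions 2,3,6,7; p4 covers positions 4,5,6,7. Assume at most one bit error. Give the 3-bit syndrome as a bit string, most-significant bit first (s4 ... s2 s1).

s1: b1⊕b3⊕b5⊕b7 = 0⊕0⊕1⊕0 = 1
s2: b2⊕b3⊕b6⊕b7 = 0⊕0⊕1⊕0 = 1
s4: b4⊕b5⊕b6⊕b7 = 1⊕1⊕1⊕0 = 1
Syndrome (s4...s1) = 111 → position 7.

111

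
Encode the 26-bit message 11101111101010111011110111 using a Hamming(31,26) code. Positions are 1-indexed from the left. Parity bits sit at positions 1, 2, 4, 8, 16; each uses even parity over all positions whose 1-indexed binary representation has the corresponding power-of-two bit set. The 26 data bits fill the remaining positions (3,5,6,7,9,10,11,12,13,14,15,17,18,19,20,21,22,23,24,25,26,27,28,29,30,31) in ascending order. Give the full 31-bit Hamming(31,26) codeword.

Place data bits at non-power-of-two positions: b3=1, b5=1, b6=1, b7=0, b9=1, b10=1, b11=1, b12=1, b13=1, b14=0, b15=1, b17=0, b18=1, b19=0, b20=1, b21=1, b22=1, b23=0, b24=1, b25=1, b26=1, b27=1, b28=0, b29=1, b30=1, b31=1.
p1 = XOR of data positions {3,5,7,9,11,13,15,17,19,21,23,25,27,29,31} = 1⊕1⊕0⊕1⊕1⊕1⊕1⊕0⊕0⊕1⊕0⊕1⊕1⊕1⊕1 = 1
p2 = XOR of data positions {3,6,7,10,11,14,15,18,19,22,23,26,27,30,31} = 1⊕1⊕0⊕1⊕1⊕0⊕1⊕1⊕0⊕1⊕0⊕1⊕1⊕1⊕1 = 1
p4 = XOR of data positions {5,6,7,12,13,14,15,20,21,22,23,28,29,30,31} = 1⊕1⊕0⊕1⊕1⊕0⊕1⊕1⊕1⊕1⊕0⊕0⊕1⊕1⊕1 = 1
p8 = XOR of data positions {9,10,11,12,13,14,15,24,25,26,27,28,29,30,31} = 1⊕1⊕1⊕1⊕1⊕0⊕1⊕1⊕1⊕1⊕1⊕0⊕1⊕1⊕1 = 1
p16 = XOR of data positions {17,18,19,20,21,22,23,24,25,26,27,28,29,30,31} = 0⊕1⊕0⊕1⊕1⊕1⊕0⊕1⊕1⊕1⊕1⊕0⊕1⊕1⊕1 = 1
Codeword b1..b31 = 1111110111111011010111011110111

1111110111111011010111011110111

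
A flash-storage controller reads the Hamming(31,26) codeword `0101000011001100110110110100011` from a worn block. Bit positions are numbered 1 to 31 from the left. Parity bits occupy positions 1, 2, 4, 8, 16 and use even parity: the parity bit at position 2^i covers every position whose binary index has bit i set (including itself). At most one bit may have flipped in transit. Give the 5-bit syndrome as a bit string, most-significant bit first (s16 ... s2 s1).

s1: b1⊕b3⊕b5⊕b7⊕b9⊕b11⊕b13⊕b15⊕b17⊕b19⊕b21⊕b23⊕b25⊕b27⊕b29⊕b31 = 0⊕0⊕0⊕0⊕1⊕0⊕1⊕0⊕1⊕0⊕1⊕1⊕0⊕0⊕0⊕1 = 0
s2: b2⊕b3⊕b6⊕b7⊕b10⊕b11⊕b14⊕b15⊕b18⊕b19⊕b22⊕b23⊕b26⊕b27⊕b30⊕b31 = 1⊕0⊕0⊕0⊕1⊕0⊕1⊕0⊕1⊕0⊕0⊕1⊕1⊕0⊕1⊕1 = 0
s4: b4⊕b5⊕b6⊕b7⊕b12⊕b13⊕b14⊕b15⊕b20⊕b21⊕b22⊕b23⊕b28⊕b29⊕b30⊕b31 = 1⊕0⊕0⊕0⊕0⊕1⊕1⊕0⊕1⊕1⊕0⊕1⊕0⊕0⊕1⊕1 = 0
s8: b8⊕b9⊕b10⊕b11⊕b12⊕b13⊕b14⊕b15⊕b24⊕b25⊕b26⊕b27⊕b28⊕b29⊕b30⊕b31 = 0⊕1⊕1⊕0⊕0⊕1⊕1⊕0⊕1⊕0⊕1⊕0⊕0⊕0⊕1⊕1 = 0
s16: b16⊕b17⊕b18⊕b19⊕b20⊕b21⊕b22⊕b23⊕b24⊕b25⊕b26⊕b27⊕b28⊕b29⊕b30⊕b31 = 0⊕1⊕1⊕0⊕1⊕1⊕0⊕1⊕1⊕0⊕1⊕0⊕0⊕0⊕1⊕1 = 1
Syndrome (s16...s1) = 10000 → position 16.

10000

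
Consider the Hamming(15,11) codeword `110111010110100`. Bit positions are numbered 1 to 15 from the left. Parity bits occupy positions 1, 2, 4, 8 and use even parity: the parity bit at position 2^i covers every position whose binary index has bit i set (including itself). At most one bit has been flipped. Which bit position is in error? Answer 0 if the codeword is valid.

0

s1: b1⊕b3⊕b5⊕b7⊕b9⊕b11⊕b13⊕b15 = 1⊕0⊕1⊕0⊕0⊕1⊕1⊕0 = 0
s2: b2⊕b3⊕b6⊕b7⊕b10⊕b11⊕b14⊕b15 = 1⊕0⊕1⊕0⊕1⊕1⊕0⊕0 = 0
s4: b4⊕b5⊕b6⊕b7⊕b12⊕b13⊕b14⊕b15 = 1⊕1⊕1⊕0⊕0⊕1⊕0⊕0 = 0
s8: b8⊕b9⊕b10⊕b11⊕b12⊕b13⊕b14⊕b15 = 1⊕0⊕1⊕1⊕0⊕1⊕0⊕0 = 0
Syndrome (s8...s1) = 0000 → position 0 (no error).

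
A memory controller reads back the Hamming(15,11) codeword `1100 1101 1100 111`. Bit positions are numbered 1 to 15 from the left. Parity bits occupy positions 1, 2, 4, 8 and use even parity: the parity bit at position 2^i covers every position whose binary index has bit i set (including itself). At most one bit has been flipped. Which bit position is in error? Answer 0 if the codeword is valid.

7

s1: b1⊕b3⊕b5⊕b7⊕b9⊕b11⊕b13⊕b15 = 1⊕0⊕1⊕0⊕1⊕0⊕1⊕1 = 1
s2: b2⊕b3⊕b6⊕b7⊕b10⊕b11⊕b14⊕b15 = 1⊕0⊕1⊕0⊕1⊕0⊕1⊕1 = 1
s4: b4⊕b5⊕b6⊕b7⊕b12⊕b13⊕b14⊕b15 = 0⊕1⊕1⊕0⊕0⊕1⊕1⊕1 = 1
s8: b8⊕b9⊕b10⊕b11⊕b12⊕b13⊕b14⊕b15 = 1⊕1⊕1⊕0⊕0⊕1⊕1⊕1 = 0
Syndrome (s8...s1) = 0111 → position 7.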